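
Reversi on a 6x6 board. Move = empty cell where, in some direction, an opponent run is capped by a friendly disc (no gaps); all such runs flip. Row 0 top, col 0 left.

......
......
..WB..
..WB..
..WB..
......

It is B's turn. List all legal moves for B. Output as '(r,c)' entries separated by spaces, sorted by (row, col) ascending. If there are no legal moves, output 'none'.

(1,1): flips 1 -> legal
(1,2): no bracket -> illegal
(1,3): no bracket -> illegal
(2,1): flips 2 -> legal
(3,1): flips 1 -> legal
(4,1): flips 2 -> legal
(5,1): flips 1 -> legal
(5,2): no bracket -> illegal
(5,3): no bracket -> illegal

Answer: (1,1) (2,1) (3,1) (4,1) (5,1)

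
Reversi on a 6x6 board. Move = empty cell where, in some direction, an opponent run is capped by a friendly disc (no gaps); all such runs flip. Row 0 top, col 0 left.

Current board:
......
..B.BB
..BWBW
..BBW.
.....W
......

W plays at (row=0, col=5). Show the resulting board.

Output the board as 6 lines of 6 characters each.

Place W at (0,5); scan 8 dirs for brackets.
Dir NW: edge -> no flip
Dir N: edge -> no flip
Dir NE: edge -> no flip
Dir W: first cell '.' (not opp) -> no flip
Dir E: edge -> no flip
Dir SW: opp run (1,4) capped by W -> flip
Dir S: opp run (1,5) capped by W -> flip
Dir SE: edge -> no flip
All flips: (1,4) (1,5)

Answer: .....W
..B.WW
..BWBW
..BBW.
.....W
......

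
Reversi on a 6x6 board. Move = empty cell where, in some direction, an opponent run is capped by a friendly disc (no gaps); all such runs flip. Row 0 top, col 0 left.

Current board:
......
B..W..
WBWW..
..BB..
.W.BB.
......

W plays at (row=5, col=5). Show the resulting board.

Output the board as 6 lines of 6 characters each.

Answer: ......
B..W..
WBWW..
..BW..
.W.BW.
.....W

Derivation:
Place W at (5,5); scan 8 dirs for brackets.
Dir NW: opp run (4,4) (3,3) capped by W -> flip
Dir N: first cell '.' (not opp) -> no flip
Dir NE: edge -> no flip
Dir W: first cell '.' (not opp) -> no flip
Dir E: edge -> no flip
Dir SW: edge -> no flip
Dir S: edge -> no flip
Dir SE: edge -> no flip
All flips: (3,3) (4,4)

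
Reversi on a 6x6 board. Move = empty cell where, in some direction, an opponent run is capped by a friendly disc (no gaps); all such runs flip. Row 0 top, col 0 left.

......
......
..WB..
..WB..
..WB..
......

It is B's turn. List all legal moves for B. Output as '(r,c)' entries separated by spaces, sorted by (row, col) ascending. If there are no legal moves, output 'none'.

(1,1): flips 1 -> legal
(1,2): no bracket -> illegal
(1,3): no bracket -> illegal
(2,1): flips 2 -> legal
(3,1): flips 1 -> legal
(4,1): flips 2 -> legal
(5,1): flips 1 -> legal
(5,2): no bracket -> illegal
(5,3): no bracket -> illegal

Answer: (1,1) (2,1) (3,1) (4,1) (5,1)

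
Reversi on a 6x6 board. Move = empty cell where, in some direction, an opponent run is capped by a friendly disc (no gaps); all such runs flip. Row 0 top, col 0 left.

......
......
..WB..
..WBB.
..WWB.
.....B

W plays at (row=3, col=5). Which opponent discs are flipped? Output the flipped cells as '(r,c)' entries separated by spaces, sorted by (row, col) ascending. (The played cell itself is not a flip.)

Answer: (3,3) (3,4)

Derivation:
Dir NW: first cell '.' (not opp) -> no flip
Dir N: first cell '.' (not opp) -> no flip
Dir NE: edge -> no flip
Dir W: opp run (3,4) (3,3) capped by W -> flip
Dir E: edge -> no flip
Dir SW: opp run (4,4), next='.' -> no flip
Dir S: first cell '.' (not opp) -> no flip
Dir SE: edge -> no flip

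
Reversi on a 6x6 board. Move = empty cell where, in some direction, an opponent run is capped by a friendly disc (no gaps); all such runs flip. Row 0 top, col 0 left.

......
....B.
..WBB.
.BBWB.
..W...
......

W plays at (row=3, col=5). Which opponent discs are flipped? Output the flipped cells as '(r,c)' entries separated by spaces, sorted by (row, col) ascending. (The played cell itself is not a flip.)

Answer: (3,4)

Derivation:
Dir NW: opp run (2,4), next='.' -> no flip
Dir N: first cell '.' (not opp) -> no flip
Dir NE: edge -> no flip
Dir W: opp run (3,4) capped by W -> flip
Dir E: edge -> no flip
Dir SW: first cell '.' (not opp) -> no flip
Dir S: first cell '.' (not opp) -> no flip
Dir SE: edge -> no flip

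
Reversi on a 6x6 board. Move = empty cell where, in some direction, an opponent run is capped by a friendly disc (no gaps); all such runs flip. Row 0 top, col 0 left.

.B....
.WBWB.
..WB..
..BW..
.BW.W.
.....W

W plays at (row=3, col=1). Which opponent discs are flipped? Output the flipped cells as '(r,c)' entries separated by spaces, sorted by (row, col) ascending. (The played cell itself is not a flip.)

Dir NW: first cell '.' (not opp) -> no flip
Dir N: first cell '.' (not opp) -> no flip
Dir NE: first cell 'W' (not opp) -> no flip
Dir W: first cell '.' (not opp) -> no flip
Dir E: opp run (3,2) capped by W -> flip
Dir SW: first cell '.' (not opp) -> no flip
Dir S: opp run (4,1), next='.' -> no flip
Dir SE: first cell 'W' (not opp) -> no flip

Answer: (3,2)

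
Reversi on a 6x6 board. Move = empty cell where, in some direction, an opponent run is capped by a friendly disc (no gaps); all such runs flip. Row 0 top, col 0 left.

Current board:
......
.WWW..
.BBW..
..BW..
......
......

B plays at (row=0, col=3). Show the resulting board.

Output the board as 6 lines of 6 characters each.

Answer: ...B..
.WBW..
.BBW..
..BW..
......
......

Derivation:
Place B at (0,3); scan 8 dirs for brackets.
Dir NW: edge -> no flip
Dir N: edge -> no flip
Dir NE: edge -> no flip
Dir W: first cell '.' (not opp) -> no flip
Dir E: first cell '.' (not opp) -> no flip
Dir SW: opp run (1,2) capped by B -> flip
Dir S: opp run (1,3) (2,3) (3,3), next='.' -> no flip
Dir SE: first cell '.' (not opp) -> no flip
All flips: (1,2)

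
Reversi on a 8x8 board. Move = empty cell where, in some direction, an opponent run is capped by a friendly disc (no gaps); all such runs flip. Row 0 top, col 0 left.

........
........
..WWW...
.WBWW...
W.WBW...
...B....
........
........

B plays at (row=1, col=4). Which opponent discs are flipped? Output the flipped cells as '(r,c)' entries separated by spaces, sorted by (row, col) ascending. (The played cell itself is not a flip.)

Answer: (2,3)

Derivation:
Dir NW: first cell '.' (not opp) -> no flip
Dir N: first cell '.' (not opp) -> no flip
Dir NE: first cell '.' (not opp) -> no flip
Dir W: first cell '.' (not opp) -> no flip
Dir E: first cell '.' (not opp) -> no flip
Dir SW: opp run (2,3) capped by B -> flip
Dir S: opp run (2,4) (3,4) (4,4), next='.' -> no flip
Dir SE: first cell '.' (not opp) -> no flip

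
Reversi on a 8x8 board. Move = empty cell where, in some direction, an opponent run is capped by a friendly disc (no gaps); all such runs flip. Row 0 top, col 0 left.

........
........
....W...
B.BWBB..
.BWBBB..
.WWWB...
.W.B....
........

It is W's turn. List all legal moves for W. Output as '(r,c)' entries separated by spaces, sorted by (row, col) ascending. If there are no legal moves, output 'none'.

(2,0): no bracket -> illegal
(2,1): no bracket -> illegal
(2,2): flips 1 -> legal
(2,3): no bracket -> illegal
(2,5): flips 2 -> legal
(2,6): flips 2 -> legal
(3,1): flips 2 -> legal
(3,6): flips 2 -> legal
(4,0): flips 1 -> legal
(4,6): flips 4 -> legal
(5,0): no bracket -> illegal
(5,5): flips 2 -> legal
(5,6): no bracket -> illegal
(6,2): no bracket -> illegal
(6,4): flips 3 -> legal
(6,5): no bracket -> illegal
(7,2): no bracket -> illegal
(7,3): flips 1 -> legal
(7,4): flips 1 -> legal

Answer: (2,2) (2,5) (2,6) (3,1) (3,6) (4,0) (4,6) (5,5) (6,4) (7,3) (7,4)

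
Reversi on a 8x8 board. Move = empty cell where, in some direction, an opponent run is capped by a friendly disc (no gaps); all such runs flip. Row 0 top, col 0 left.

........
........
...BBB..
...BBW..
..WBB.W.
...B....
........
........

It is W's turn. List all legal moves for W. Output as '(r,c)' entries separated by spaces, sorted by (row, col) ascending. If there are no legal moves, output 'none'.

Answer: (1,3) (1,5) (3,2) (4,5) (6,2) (6,4)

Derivation:
(1,2): no bracket -> illegal
(1,3): flips 1 -> legal
(1,4): no bracket -> illegal
(1,5): flips 3 -> legal
(1,6): no bracket -> illegal
(2,2): no bracket -> illegal
(2,6): no bracket -> illegal
(3,2): flips 2 -> legal
(3,6): no bracket -> illegal
(4,5): flips 2 -> legal
(5,2): no bracket -> illegal
(5,4): no bracket -> illegal
(5,5): no bracket -> illegal
(6,2): flips 2 -> legal
(6,3): no bracket -> illegal
(6,4): flips 1 -> legal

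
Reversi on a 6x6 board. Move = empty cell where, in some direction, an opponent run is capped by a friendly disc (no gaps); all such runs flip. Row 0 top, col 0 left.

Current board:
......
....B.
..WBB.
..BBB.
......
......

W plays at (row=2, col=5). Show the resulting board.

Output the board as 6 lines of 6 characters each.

Answer: ......
....B.
..WWWW
..BBB.
......
......

Derivation:
Place W at (2,5); scan 8 dirs for brackets.
Dir NW: opp run (1,4), next='.' -> no flip
Dir N: first cell '.' (not opp) -> no flip
Dir NE: edge -> no flip
Dir W: opp run (2,4) (2,3) capped by W -> flip
Dir E: edge -> no flip
Dir SW: opp run (3,4), next='.' -> no flip
Dir S: first cell '.' (not opp) -> no flip
Dir SE: edge -> no flip
All flips: (2,3) (2,4)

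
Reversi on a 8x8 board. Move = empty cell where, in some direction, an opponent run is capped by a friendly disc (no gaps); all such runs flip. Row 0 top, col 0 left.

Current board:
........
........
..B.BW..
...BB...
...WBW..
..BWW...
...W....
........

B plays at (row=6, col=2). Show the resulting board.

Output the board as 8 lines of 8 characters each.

Place B at (6,2); scan 8 dirs for brackets.
Dir NW: first cell '.' (not opp) -> no flip
Dir N: first cell 'B' (not opp) -> no flip
Dir NE: opp run (5,3) capped by B -> flip
Dir W: first cell '.' (not opp) -> no flip
Dir E: opp run (6,3), next='.' -> no flip
Dir SW: first cell '.' (not opp) -> no flip
Dir S: first cell '.' (not opp) -> no flip
Dir SE: first cell '.' (not opp) -> no flip
All flips: (5,3)

Answer: ........
........
..B.BW..
...BB...
...WBW..
..BBW...
..BW....
........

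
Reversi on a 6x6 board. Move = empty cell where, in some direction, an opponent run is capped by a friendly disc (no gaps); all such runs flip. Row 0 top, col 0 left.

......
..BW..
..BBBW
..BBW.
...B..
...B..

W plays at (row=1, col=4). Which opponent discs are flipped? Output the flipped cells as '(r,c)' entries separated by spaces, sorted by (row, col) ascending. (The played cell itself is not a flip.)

Dir NW: first cell '.' (not opp) -> no flip
Dir N: first cell '.' (not opp) -> no flip
Dir NE: first cell '.' (not opp) -> no flip
Dir W: first cell 'W' (not opp) -> no flip
Dir E: first cell '.' (not opp) -> no flip
Dir SW: opp run (2,3) (3,2), next='.' -> no flip
Dir S: opp run (2,4) capped by W -> flip
Dir SE: first cell 'W' (not opp) -> no flip

Answer: (2,4)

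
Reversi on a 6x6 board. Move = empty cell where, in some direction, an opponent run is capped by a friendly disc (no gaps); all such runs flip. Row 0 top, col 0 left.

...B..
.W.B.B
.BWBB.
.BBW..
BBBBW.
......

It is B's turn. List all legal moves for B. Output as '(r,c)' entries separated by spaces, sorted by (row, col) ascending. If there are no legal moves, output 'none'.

(0,0): no bracket -> illegal
(0,1): flips 1 -> legal
(0,2): no bracket -> illegal
(1,0): no bracket -> illegal
(1,2): flips 1 -> legal
(2,0): no bracket -> illegal
(3,4): flips 1 -> legal
(3,5): no bracket -> illegal
(4,5): flips 1 -> legal
(5,3): no bracket -> illegal
(5,4): no bracket -> illegal
(5,5): no bracket -> illegal

Answer: (0,1) (1,2) (3,4) (4,5)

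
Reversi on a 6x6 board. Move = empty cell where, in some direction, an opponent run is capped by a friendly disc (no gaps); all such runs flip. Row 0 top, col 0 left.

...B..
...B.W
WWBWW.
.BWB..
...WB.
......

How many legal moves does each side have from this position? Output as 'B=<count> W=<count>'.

Answer: B=5 W=7

Derivation:
-- B to move --
(0,4): no bracket -> illegal
(0,5): no bracket -> illegal
(1,0): no bracket -> illegal
(1,1): flips 1 -> legal
(1,2): no bracket -> illegal
(1,4): no bracket -> illegal
(2,5): flips 2 -> legal
(3,0): no bracket -> illegal
(3,4): no bracket -> illegal
(3,5): flips 1 -> legal
(4,1): no bracket -> illegal
(4,2): flips 2 -> legal
(5,2): no bracket -> illegal
(5,3): flips 1 -> legal
(5,4): no bracket -> illegal
B mobility = 5
-- W to move --
(0,2): flips 1 -> legal
(0,4): no bracket -> illegal
(1,1): no bracket -> illegal
(1,2): flips 1 -> legal
(1,4): no bracket -> illegal
(3,0): flips 1 -> legal
(3,4): flips 1 -> legal
(3,5): no bracket -> illegal
(4,0): no bracket -> illegal
(4,1): flips 1 -> legal
(4,2): flips 2 -> legal
(4,5): flips 1 -> legal
(5,3): no bracket -> illegal
(5,4): no bracket -> illegal
(5,5): no bracket -> illegal
W mobility = 7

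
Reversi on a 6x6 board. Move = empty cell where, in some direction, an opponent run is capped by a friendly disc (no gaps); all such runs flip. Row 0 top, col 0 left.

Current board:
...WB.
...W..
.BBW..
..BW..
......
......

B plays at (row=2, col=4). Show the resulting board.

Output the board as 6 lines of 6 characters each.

Answer: ...WB.
...W..
.BBBB.
..BW..
......
......

Derivation:
Place B at (2,4); scan 8 dirs for brackets.
Dir NW: opp run (1,3), next='.' -> no flip
Dir N: first cell '.' (not opp) -> no flip
Dir NE: first cell '.' (not opp) -> no flip
Dir W: opp run (2,3) capped by B -> flip
Dir E: first cell '.' (not opp) -> no flip
Dir SW: opp run (3,3), next='.' -> no flip
Dir S: first cell '.' (not opp) -> no flip
Dir SE: first cell '.' (not opp) -> no flip
All flips: (2,3)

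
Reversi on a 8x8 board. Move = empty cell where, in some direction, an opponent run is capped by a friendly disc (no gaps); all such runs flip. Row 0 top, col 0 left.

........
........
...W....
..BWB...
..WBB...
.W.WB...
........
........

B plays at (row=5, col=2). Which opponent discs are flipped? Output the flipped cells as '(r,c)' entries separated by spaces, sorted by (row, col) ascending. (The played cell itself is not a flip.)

Answer: (4,2) (5,3)

Derivation:
Dir NW: first cell '.' (not opp) -> no flip
Dir N: opp run (4,2) capped by B -> flip
Dir NE: first cell 'B' (not opp) -> no flip
Dir W: opp run (5,1), next='.' -> no flip
Dir E: opp run (5,3) capped by B -> flip
Dir SW: first cell '.' (not opp) -> no flip
Dir S: first cell '.' (not opp) -> no flip
Dir SE: first cell '.' (not opp) -> no flip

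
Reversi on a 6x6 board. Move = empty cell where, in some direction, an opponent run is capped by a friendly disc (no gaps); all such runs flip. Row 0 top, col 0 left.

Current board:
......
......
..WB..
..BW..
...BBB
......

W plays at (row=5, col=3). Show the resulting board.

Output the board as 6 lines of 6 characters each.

Place W at (5,3); scan 8 dirs for brackets.
Dir NW: first cell '.' (not opp) -> no flip
Dir N: opp run (4,3) capped by W -> flip
Dir NE: opp run (4,4), next='.' -> no flip
Dir W: first cell '.' (not opp) -> no flip
Dir E: first cell '.' (not opp) -> no flip
Dir SW: edge -> no flip
Dir S: edge -> no flip
Dir SE: edge -> no flip
All flips: (4,3)

Answer: ......
......
..WB..
..BW..
...WBB
...W..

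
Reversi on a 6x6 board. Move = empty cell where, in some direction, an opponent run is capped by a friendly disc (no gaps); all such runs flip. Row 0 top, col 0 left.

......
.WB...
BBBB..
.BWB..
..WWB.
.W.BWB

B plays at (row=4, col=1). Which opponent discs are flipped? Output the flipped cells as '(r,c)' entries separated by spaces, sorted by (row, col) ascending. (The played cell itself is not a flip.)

Dir NW: first cell '.' (not opp) -> no flip
Dir N: first cell 'B' (not opp) -> no flip
Dir NE: opp run (3,2) capped by B -> flip
Dir W: first cell '.' (not opp) -> no flip
Dir E: opp run (4,2) (4,3) capped by B -> flip
Dir SW: first cell '.' (not opp) -> no flip
Dir S: opp run (5,1), next=edge -> no flip
Dir SE: first cell '.' (not opp) -> no flip

Answer: (3,2) (4,2) (4,3)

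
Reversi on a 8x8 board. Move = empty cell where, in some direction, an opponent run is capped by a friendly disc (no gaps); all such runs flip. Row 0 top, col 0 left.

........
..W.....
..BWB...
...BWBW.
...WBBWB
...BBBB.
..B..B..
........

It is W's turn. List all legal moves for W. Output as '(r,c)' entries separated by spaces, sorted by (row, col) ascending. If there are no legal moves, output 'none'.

Answer: (1,3) (1,4) (2,1) (2,5) (3,2) (6,3) (6,4) (6,6) (6,7) (7,6)

Derivation:
(1,1): no bracket -> illegal
(1,3): flips 2 -> legal
(1,4): flips 1 -> legal
(1,5): no bracket -> illegal
(2,1): flips 1 -> legal
(2,5): flips 1 -> legal
(2,6): no bracket -> illegal
(3,1): no bracket -> illegal
(3,2): flips 2 -> legal
(3,7): no bracket -> illegal
(4,2): no bracket -> illegal
(5,1): no bracket -> illegal
(5,2): no bracket -> illegal
(5,7): no bracket -> illegal
(6,1): no bracket -> illegal
(6,3): flips 3 -> legal
(6,4): flips 3 -> legal
(6,6): flips 1 -> legal
(6,7): flips 2 -> legal
(7,1): no bracket -> illegal
(7,2): no bracket -> illegal
(7,3): no bracket -> illegal
(7,4): no bracket -> illegal
(7,5): no bracket -> illegal
(7,6): flips 2 -> legal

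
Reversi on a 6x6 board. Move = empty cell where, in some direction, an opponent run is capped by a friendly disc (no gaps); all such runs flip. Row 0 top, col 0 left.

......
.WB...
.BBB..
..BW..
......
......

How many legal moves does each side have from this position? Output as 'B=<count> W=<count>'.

Answer: B=6 W=2

Derivation:
-- B to move --
(0,0): flips 1 -> legal
(0,1): flips 1 -> legal
(0,2): no bracket -> illegal
(1,0): flips 1 -> legal
(2,0): no bracket -> illegal
(2,4): no bracket -> illegal
(3,4): flips 1 -> legal
(4,2): no bracket -> illegal
(4,3): flips 1 -> legal
(4,4): flips 1 -> legal
B mobility = 6
-- W to move --
(0,1): no bracket -> illegal
(0,2): no bracket -> illegal
(0,3): no bracket -> illegal
(1,0): no bracket -> illegal
(1,3): flips 2 -> legal
(1,4): no bracket -> illegal
(2,0): no bracket -> illegal
(2,4): no bracket -> illegal
(3,0): no bracket -> illegal
(3,1): flips 2 -> legal
(3,4): no bracket -> illegal
(4,1): no bracket -> illegal
(4,2): no bracket -> illegal
(4,3): no bracket -> illegal
W mobility = 2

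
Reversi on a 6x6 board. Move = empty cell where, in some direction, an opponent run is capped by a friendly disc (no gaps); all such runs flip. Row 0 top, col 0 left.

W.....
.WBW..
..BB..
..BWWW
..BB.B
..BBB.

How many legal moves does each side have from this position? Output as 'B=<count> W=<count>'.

-- B to move --
(0,1): no bracket -> illegal
(0,2): no bracket -> illegal
(0,3): flips 1 -> legal
(0,4): flips 1 -> legal
(1,0): flips 1 -> legal
(1,4): flips 1 -> legal
(2,0): no bracket -> illegal
(2,1): no bracket -> illegal
(2,4): flips 1 -> legal
(2,5): flips 2 -> legal
(4,4): flips 1 -> legal
B mobility = 7
-- W to move --
(0,1): flips 2 -> legal
(0,2): no bracket -> illegal
(0,3): no bracket -> illegal
(1,4): no bracket -> illegal
(2,1): no bracket -> illegal
(2,4): no bracket -> illegal
(3,1): flips 2 -> legal
(4,1): no bracket -> illegal
(4,4): no bracket -> illegal
(5,1): flips 1 -> legal
(5,5): flips 1 -> legal
W mobility = 4

Answer: B=7 W=4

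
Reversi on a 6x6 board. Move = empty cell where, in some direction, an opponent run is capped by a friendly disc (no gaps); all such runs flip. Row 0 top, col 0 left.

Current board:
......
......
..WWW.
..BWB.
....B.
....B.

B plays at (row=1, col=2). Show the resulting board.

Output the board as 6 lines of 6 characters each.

Place B at (1,2); scan 8 dirs for brackets.
Dir NW: first cell '.' (not opp) -> no flip
Dir N: first cell '.' (not opp) -> no flip
Dir NE: first cell '.' (not opp) -> no flip
Dir W: first cell '.' (not opp) -> no flip
Dir E: first cell '.' (not opp) -> no flip
Dir SW: first cell '.' (not opp) -> no flip
Dir S: opp run (2,2) capped by B -> flip
Dir SE: opp run (2,3) capped by B -> flip
All flips: (2,2) (2,3)

Answer: ......
..B...
..BBW.
..BWB.
....B.
....B.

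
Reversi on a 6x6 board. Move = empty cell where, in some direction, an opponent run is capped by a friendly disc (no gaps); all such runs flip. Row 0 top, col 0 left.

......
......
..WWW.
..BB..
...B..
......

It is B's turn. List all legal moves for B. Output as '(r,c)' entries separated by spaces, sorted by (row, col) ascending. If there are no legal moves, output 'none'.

Answer: (1,1) (1,2) (1,3) (1,4) (1,5)

Derivation:
(1,1): flips 1 -> legal
(1,2): flips 1 -> legal
(1,3): flips 1 -> legal
(1,4): flips 1 -> legal
(1,5): flips 1 -> legal
(2,1): no bracket -> illegal
(2,5): no bracket -> illegal
(3,1): no bracket -> illegal
(3,4): no bracket -> illegal
(3,5): no bracket -> illegal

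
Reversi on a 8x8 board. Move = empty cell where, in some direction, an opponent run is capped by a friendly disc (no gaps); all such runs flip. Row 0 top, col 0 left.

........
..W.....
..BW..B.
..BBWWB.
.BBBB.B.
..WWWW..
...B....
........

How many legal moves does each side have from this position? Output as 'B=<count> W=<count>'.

Answer: B=11 W=11

Derivation:
-- B to move --
(0,1): no bracket -> illegal
(0,2): flips 1 -> legal
(0,3): no bracket -> illegal
(1,1): no bracket -> illegal
(1,3): flips 1 -> legal
(1,4): flips 1 -> legal
(2,1): no bracket -> illegal
(2,4): flips 3 -> legal
(2,5): flips 1 -> legal
(4,5): flips 1 -> legal
(5,1): no bracket -> illegal
(5,6): no bracket -> illegal
(6,1): flips 1 -> legal
(6,2): flips 2 -> legal
(6,4): flips 3 -> legal
(6,5): flips 1 -> legal
(6,6): flips 1 -> legal
B mobility = 11
-- W to move --
(1,1): flips 3 -> legal
(1,3): no bracket -> illegal
(1,5): no bracket -> illegal
(1,6): no bracket -> illegal
(1,7): flips 1 -> legal
(2,1): flips 3 -> legal
(2,4): no bracket -> illegal
(2,5): no bracket -> illegal
(2,7): no bracket -> illegal
(3,0): flips 1 -> legal
(3,1): flips 3 -> legal
(3,7): flips 2 -> legal
(4,0): no bracket -> illegal
(4,5): no bracket -> illegal
(4,7): no bracket -> illegal
(5,0): flips 2 -> legal
(5,1): no bracket -> illegal
(5,6): no bracket -> illegal
(5,7): flips 1 -> legal
(6,2): no bracket -> illegal
(6,4): no bracket -> illegal
(7,2): flips 1 -> legal
(7,3): flips 1 -> legal
(7,4): flips 1 -> legal
W mobility = 11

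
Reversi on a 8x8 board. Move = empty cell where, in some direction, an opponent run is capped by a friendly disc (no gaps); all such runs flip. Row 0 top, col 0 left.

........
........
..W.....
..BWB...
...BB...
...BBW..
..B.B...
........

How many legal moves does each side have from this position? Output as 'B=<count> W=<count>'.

Answer: B=6 W=6

Derivation:
-- B to move --
(1,1): flips 2 -> legal
(1,2): flips 1 -> legal
(1,3): no bracket -> illegal
(2,1): no bracket -> illegal
(2,3): flips 1 -> legal
(2,4): no bracket -> illegal
(3,1): no bracket -> illegal
(4,2): no bracket -> illegal
(4,5): no bracket -> illegal
(4,6): flips 1 -> legal
(5,6): flips 1 -> legal
(6,5): no bracket -> illegal
(6,6): flips 1 -> legal
B mobility = 6
-- W to move --
(2,1): no bracket -> illegal
(2,3): no bracket -> illegal
(2,4): no bracket -> illegal
(2,5): no bracket -> illegal
(3,1): flips 1 -> legal
(3,5): flips 1 -> legal
(4,1): no bracket -> illegal
(4,2): flips 1 -> legal
(4,5): no bracket -> illegal
(5,1): no bracket -> illegal
(5,2): flips 2 -> legal
(6,1): no bracket -> illegal
(6,3): flips 2 -> legal
(6,5): no bracket -> illegal
(7,1): no bracket -> illegal
(7,2): no bracket -> illegal
(7,3): flips 1 -> legal
(7,4): no bracket -> illegal
(7,5): no bracket -> illegal
W mobility = 6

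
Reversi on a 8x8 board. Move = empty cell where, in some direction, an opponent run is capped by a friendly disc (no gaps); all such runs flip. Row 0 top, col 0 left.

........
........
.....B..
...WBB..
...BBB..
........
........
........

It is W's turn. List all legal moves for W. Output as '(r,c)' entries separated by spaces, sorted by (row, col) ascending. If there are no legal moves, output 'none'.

Answer: (3,6) (5,3) (5,5)

Derivation:
(1,4): no bracket -> illegal
(1,5): no bracket -> illegal
(1,6): no bracket -> illegal
(2,3): no bracket -> illegal
(2,4): no bracket -> illegal
(2,6): no bracket -> illegal
(3,2): no bracket -> illegal
(3,6): flips 2 -> legal
(4,2): no bracket -> illegal
(4,6): no bracket -> illegal
(5,2): no bracket -> illegal
(5,3): flips 1 -> legal
(5,4): no bracket -> illegal
(5,5): flips 1 -> legal
(5,6): no bracket -> illegal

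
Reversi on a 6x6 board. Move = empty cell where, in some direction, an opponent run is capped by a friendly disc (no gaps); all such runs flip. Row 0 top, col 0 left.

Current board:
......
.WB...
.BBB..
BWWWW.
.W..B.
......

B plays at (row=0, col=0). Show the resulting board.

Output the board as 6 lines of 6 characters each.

Place B at (0,0); scan 8 dirs for brackets.
Dir NW: edge -> no flip
Dir N: edge -> no flip
Dir NE: edge -> no flip
Dir W: edge -> no flip
Dir E: first cell '.' (not opp) -> no flip
Dir SW: edge -> no flip
Dir S: first cell '.' (not opp) -> no flip
Dir SE: opp run (1,1) capped by B -> flip
All flips: (1,1)

Answer: B.....
.BB...
.BBB..
BWWWW.
.W..B.
......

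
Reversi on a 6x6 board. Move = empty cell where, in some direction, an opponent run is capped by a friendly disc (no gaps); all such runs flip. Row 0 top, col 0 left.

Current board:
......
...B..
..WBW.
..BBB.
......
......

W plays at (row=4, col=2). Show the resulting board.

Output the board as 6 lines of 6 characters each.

Place W at (4,2); scan 8 dirs for brackets.
Dir NW: first cell '.' (not opp) -> no flip
Dir N: opp run (3,2) capped by W -> flip
Dir NE: opp run (3,3) capped by W -> flip
Dir W: first cell '.' (not opp) -> no flip
Dir E: first cell '.' (not opp) -> no flip
Dir SW: first cell '.' (not opp) -> no flip
Dir S: first cell '.' (not opp) -> no flip
Dir SE: first cell '.' (not opp) -> no flip
All flips: (3,2) (3,3)

Answer: ......
...B..
..WBW.
..WWB.
..W...
......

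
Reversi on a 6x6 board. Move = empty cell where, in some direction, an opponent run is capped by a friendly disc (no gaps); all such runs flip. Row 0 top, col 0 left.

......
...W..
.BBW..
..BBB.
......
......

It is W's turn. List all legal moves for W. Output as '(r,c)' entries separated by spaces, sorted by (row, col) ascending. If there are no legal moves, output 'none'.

Answer: (2,0) (3,1) (4,1) (4,3) (4,5)

Derivation:
(1,0): no bracket -> illegal
(1,1): no bracket -> illegal
(1,2): no bracket -> illegal
(2,0): flips 2 -> legal
(2,4): no bracket -> illegal
(2,5): no bracket -> illegal
(3,0): no bracket -> illegal
(3,1): flips 1 -> legal
(3,5): no bracket -> illegal
(4,1): flips 1 -> legal
(4,2): no bracket -> illegal
(4,3): flips 1 -> legal
(4,4): no bracket -> illegal
(4,5): flips 1 -> legal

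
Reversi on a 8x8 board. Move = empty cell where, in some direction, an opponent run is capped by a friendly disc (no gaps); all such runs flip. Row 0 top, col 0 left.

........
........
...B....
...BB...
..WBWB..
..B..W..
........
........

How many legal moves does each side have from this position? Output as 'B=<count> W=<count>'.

-- B to move --
(3,1): no bracket -> illegal
(3,2): flips 1 -> legal
(3,5): no bracket -> illegal
(4,1): flips 1 -> legal
(4,6): no bracket -> illegal
(5,1): flips 1 -> legal
(5,3): no bracket -> illegal
(5,4): flips 1 -> legal
(5,6): no bracket -> illegal
(6,4): no bracket -> illegal
(6,5): flips 1 -> legal
(6,6): flips 2 -> legal
B mobility = 6
-- W to move --
(1,2): no bracket -> illegal
(1,3): no bracket -> illegal
(1,4): no bracket -> illegal
(2,2): flips 1 -> legal
(2,4): flips 2 -> legal
(2,5): no bracket -> illegal
(3,2): no bracket -> illegal
(3,5): flips 1 -> legal
(3,6): no bracket -> illegal
(4,1): no bracket -> illegal
(4,6): flips 1 -> legal
(5,1): no bracket -> illegal
(5,3): no bracket -> illegal
(5,4): no bracket -> illegal
(5,6): no bracket -> illegal
(6,1): no bracket -> illegal
(6,2): flips 1 -> legal
(6,3): no bracket -> illegal
W mobility = 5

Answer: B=6 W=5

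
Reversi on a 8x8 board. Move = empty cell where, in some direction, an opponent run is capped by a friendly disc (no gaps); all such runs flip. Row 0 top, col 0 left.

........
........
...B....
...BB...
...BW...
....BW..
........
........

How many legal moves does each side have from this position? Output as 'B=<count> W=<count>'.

-- B to move --
(3,5): no bracket -> illegal
(4,5): flips 1 -> legal
(4,6): no bracket -> illegal
(5,3): no bracket -> illegal
(5,6): flips 1 -> legal
(6,4): no bracket -> illegal
(6,5): no bracket -> illegal
(6,6): flips 2 -> legal
B mobility = 3
-- W to move --
(1,2): no bracket -> illegal
(1,3): no bracket -> illegal
(1,4): no bracket -> illegal
(2,2): flips 1 -> legal
(2,4): flips 1 -> legal
(2,5): no bracket -> illegal
(3,2): no bracket -> illegal
(3,5): no bracket -> illegal
(4,2): flips 1 -> legal
(4,5): no bracket -> illegal
(5,2): no bracket -> illegal
(5,3): flips 1 -> legal
(6,3): no bracket -> illegal
(6,4): flips 1 -> legal
(6,5): no bracket -> illegal
W mobility = 5

Answer: B=3 W=5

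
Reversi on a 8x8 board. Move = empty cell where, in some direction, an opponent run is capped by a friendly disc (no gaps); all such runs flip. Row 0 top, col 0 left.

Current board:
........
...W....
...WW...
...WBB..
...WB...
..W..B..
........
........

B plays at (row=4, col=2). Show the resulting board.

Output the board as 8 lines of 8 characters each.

Place B at (4,2); scan 8 dirs for brackets.
Dir NW: first cell '.' (not opp) -> no flip
Dir N: first cell '.' (not opp) -> no flip
Dir NE: opp run (3,3) (2,4), next='.' -> no flip
Dir W: first cell '.' (not opp) -> no flip
Dir E: opp run (4,3) capped by B -> flip
Dir SW: first cell '.' (not opp) -> no flip
Dir S: opp run (5,2), next='.' -> no flip
Dir SE: first cell '.' (not opp) -> no flip
All flips: (4,3)

Answer: ........
...W....
...WW...
...WBB..
..BBB...
..W..B..
........
........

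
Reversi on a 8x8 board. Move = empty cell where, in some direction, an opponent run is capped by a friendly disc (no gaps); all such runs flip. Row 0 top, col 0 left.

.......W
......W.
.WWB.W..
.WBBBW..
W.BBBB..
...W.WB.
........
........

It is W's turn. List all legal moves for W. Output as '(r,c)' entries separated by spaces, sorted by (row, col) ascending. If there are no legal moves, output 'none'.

Answer: (1,3) (2,4) (5,2) (5,4) (5,7)

Derivation:
(1,2): no bracket -> illegal
(1,3): flips 3 -> legal
(1,4): no bracket -> illegal
(2,4): flips 1 -> legal
(3,6): no bracket -> illegal
(4,1): no bracket -> illegal
(4,6): no bracket -> illegal
(4,7): no bracket -> illegal
(5,1): no bracket -> illegal
(5,2): flips 4 -> legal
(5,4): flips 2 -> legal
(5,7): flips 1 -> legal
(6,5): no bracket -> illegal
(6,6): no bracket -> illegal
(6,7): no bracket -> illegal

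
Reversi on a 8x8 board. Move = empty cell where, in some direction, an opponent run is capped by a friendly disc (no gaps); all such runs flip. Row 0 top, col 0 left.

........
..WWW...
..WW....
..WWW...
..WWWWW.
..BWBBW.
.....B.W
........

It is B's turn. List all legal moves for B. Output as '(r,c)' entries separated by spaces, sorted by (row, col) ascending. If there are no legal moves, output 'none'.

Answer: (0,2) (1,1) (2,1) (2,4) (2,5) (3,5) (3,6) (3,7) (4,7) (5,7)

Derivation:
(0,1): no bracket -> illegal
(0,2): flips 4 -> legal
(0,3): no bracket -> illegal
(0,4): no bracket -> illegal
(0,5): no bracket -> illegal
(1,1): flips 3 -> legal
(1,5): no bracket -> illegal
(2,1): flips 2 -> legal
(2,4): flips 2 -> legal
(2,5): flips 2 -> legal
(3,1): no bracket -> illegal
(3,5): flips 1 -> legal
(3,6): flips 1 -> legal
(3,7): flips 1 -> legal
(4,1): no bracket -> illegal
(4,7): flips 1 -> legal
(5,1): no bracket -> illegal
(5,7): flips 1 -> legal
(6,2): no bracket -> illegal
(6,3): no bracket -> illegal
(6,4): no bracket -> illegal
(6,6): no bracket -> illegal
(7,6): no bracket -> illegal
(7,7): no bracket -> illegal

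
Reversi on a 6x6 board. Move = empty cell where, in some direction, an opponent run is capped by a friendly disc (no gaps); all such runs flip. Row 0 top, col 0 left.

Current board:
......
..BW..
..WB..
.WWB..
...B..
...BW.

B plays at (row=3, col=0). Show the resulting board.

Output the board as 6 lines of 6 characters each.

Place B at (3,0); scan 8 dirs for brackets.
Dir NW: edge -> no flip
Dir N: first cell '.' (not opp) -> no flip
Dir NE: first cell '.' (not opp) -> no flip
Dir W: edge -> no flip
Dir E: opp run (3,1) (3,2) capped by B -> flip
Dir SW: edge -> no flip
Dir S: first cell '.' (not opp) -> no flip
Dir SE: first cell '.' (not opp) -> no flip
All flips: (3,1) (3,2)

Answer: ......
..BW..
..WB..
BBBB..
...B..
...BW.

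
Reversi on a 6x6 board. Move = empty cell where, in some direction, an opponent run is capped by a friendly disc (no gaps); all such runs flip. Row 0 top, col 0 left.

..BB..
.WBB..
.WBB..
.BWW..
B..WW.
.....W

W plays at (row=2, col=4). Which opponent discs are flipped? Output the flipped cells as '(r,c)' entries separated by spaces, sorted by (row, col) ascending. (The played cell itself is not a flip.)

Answer: (2,2) (2,3)

Derivation:
Dir NW: opp run (1,3) (0,2), next=edge -> no flip
Dir N: first cell '.' (not opp) -> no flip
Dir NE: first cell '.' (not opp) -> no flip
Dir W: opp run (2,3) (2,2) capped by W -> flip
Dir E: first cell '.' (not opp) -> no flip
Dir SW: first cell 'W' (not opp) -> no flip
Dir S: first cell '.' (not opp) -> no flip
Dir SE: first cell '.' (not opp) -> no flip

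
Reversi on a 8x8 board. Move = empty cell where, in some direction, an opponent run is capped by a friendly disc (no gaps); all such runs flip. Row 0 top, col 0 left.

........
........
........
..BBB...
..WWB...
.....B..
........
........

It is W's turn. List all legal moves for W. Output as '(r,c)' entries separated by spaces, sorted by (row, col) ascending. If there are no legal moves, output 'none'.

(2,1): flips 1 -> legal
(2,2): flips 1 -> legal
(2,3): flips 1 -> legal
(2,4): flips 1 -> legal
(2,5): flips 1 -> legal
(3,1): no bracket -> illegal
(3,5): no bracket -> illegal
(4,1): no bracket -> illegal
(4,5): flips 1 -> legal
(4,6): no bracket -> illegal
(5,3): no bracket -> illegal
(5,4): no bracket -> illegal
(5,6): no bracket -> illegal
(6,4): no bracket -> illegal
(6,5): no bracket -> illegal
(6,6): no bracket -> illegal

Answer: (2,1) (2,2) (2,3) (2,4) (2,5) (4,5)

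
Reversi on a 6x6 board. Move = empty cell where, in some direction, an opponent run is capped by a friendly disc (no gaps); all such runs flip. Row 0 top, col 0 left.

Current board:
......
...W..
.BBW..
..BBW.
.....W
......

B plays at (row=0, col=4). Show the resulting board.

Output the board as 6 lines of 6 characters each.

Place B at (0,4); scan 8 dirs for brackets.
Dir NW: edge -> no flip
Dir N: edge -> no flip
Dir NE: edge -> no flip
Dir W: first cell '.' (not opp) -> no flip
Dir E: first cell '.' (not opp) -> no flip
Dir SW: opp run (1,3) capped by B -> flip
Dir S: first cell '.' (not opp) -> no flip
Dir SE: first cell '.' (not opp) -> no flip
All flips: (1,3)

Answer: ....B.
...B..
.BBW..
..BBW.
.....W
......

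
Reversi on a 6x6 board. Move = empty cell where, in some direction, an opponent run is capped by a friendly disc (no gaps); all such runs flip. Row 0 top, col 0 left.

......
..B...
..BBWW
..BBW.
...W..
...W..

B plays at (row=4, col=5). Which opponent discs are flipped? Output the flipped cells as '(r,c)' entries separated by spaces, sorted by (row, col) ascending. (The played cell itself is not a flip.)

Dir NW: opp run (3,4) capped by B -> flip
Dir N: first cell '.' (not opp) -> no flip
Dir NE: edge -> no flip
Dir W: first cell '.' (not opp) -> no flip
Dir E: edge -> no flip
Dir SW: first cell '.' (not opp) -> no flip
Dir S: first cell '.' (not opp) -> no flip
Dir SE: edge -> no flip

Answer: (3,4)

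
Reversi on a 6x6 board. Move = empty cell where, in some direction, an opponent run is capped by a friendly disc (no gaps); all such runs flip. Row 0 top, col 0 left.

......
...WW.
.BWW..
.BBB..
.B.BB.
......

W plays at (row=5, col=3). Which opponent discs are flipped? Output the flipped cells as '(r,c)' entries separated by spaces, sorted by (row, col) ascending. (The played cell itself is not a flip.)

Dir NW: first cell '.' (not opp) -> no flip
Dir N: opp run (4,3) (3,3) capped by W -> flip
Dir NE: opp run (4,4), next='.' -> no flip
Dir W: first cell '.' (not opp) -> no flip
Dir E: first cell '.' (not opp) -> no flip
Dir SW: edge -> no flip
Dir S: edge -> no flip
Dir SE: edge -> no flip

Answer: (3,3) (4,3)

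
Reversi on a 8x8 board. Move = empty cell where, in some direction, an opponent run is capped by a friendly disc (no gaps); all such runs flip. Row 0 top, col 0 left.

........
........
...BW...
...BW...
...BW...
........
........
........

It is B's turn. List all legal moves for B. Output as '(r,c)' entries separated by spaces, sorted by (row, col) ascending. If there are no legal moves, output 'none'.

Answer: (1,5) (2,5) (3,5) (4,5) (5,5)

Derivation:
(1,3): no bracket -> illegal
(1,4): no bracket -> illegal
(1,5): flips 1 -> legal
(2,5): flips 2 -> legal
(3,5): flips 1 -> legal
(4,5): flips 2 -> legal
(5,3): no bracket -> illegal
(5,4): no bracket -> illegal
(5,5): flips 1 -> legal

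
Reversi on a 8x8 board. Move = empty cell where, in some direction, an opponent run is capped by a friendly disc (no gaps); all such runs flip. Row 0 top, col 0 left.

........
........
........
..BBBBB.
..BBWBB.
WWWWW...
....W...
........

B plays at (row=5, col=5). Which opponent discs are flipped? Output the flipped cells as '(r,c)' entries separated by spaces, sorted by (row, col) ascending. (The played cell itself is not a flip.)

Dir NW: opp run (4,4) capped by B -> flip
Dir N: first cell 'B' (not opp) -> no flip
Dir NE: first cell 'B' (not opp) -> no flip
Dir W: opp run (5,4) (5,3) (5,2) (5,1) (5,0), next=edge -> no flip
Dir E: first cell '.' (not opp) -> no flip
Dir SW: opp run (6,4), next='.' -> no flip
Dir S: first cell '.' (not opp) -> no flip
Dir SE: first cell '.' (not opp) -> no flip

Answer: (4,4)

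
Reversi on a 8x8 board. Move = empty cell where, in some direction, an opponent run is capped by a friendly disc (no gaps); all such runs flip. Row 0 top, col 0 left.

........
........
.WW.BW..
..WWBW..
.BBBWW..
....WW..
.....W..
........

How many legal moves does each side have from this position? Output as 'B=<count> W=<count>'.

Answer: B=11 W=9

Derivation:
-- B to move --
(1,0): flips 2 -> legal
(1,1): no bracket -> illegal
(1,2): flips 2 -> legal
(1,3): no bracket -> illegal
(1,4): no bracket -> illegal
(1,5): no bracket -> illegal
(1,6): flips 1 -> legal
(2,0): no bracket -> illegal
(2,3): flips 2 -> legal
(2,6): flips 1 -> legal
(3,0): no bracket -> illegal
(3,1): flips 2 -> legal
(3,6): flips 1 -> legal
(4,6): flips 3 -> legal
(5,3): no bracket -> illegal
(5,6): flips 1 -> legal
(6,3): no bracket -> illegal
(6,4): flips 2 -> legal
(6,6): no bracket -> illegal
(7,4): no bracket -> illegal
(7,5): no bracket -> illegal
(7,6): flips 2 -> legal
B mobility = 11
-- W to move --
(1,3): flips 1 -> legal
(1,4): flips 2 -> legal
(1,5): flips 1 -> legal
(2,3): flips 2 -> legal
(3,0): no bracket -> illegal
(3,1): no bracket -> illegal
(4,0): flips 3 -> legal
(5,0): flips 1 -> legal
(5,1): flips 1 -> legal
(5,2): flips 3 -> legal
(5,3): flips 1 -> legal
W mobility = 9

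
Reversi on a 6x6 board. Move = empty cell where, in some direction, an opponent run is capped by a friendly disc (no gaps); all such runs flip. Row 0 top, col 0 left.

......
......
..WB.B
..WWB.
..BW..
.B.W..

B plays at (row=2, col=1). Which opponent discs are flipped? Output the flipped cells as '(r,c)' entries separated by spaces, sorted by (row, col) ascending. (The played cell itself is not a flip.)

Dir NW: first cell '.' (not opp) -> no flip
Dir N: first cell '.' (not opp) -> no flip
Dir NE: first cell '.' (not opp) -> no flip
Dir W: first cell '.' (not opp) -> no flip
Dir E: opp run (2,2) capped by B -> flip
Dir SW: first cell '.' (not opp) -> no flip
Dir S: first cell '.' (not opp) -> no flip
Dir SE: opp run (3,2) (4,3), next='.' -> no flip

Answer: (2,2)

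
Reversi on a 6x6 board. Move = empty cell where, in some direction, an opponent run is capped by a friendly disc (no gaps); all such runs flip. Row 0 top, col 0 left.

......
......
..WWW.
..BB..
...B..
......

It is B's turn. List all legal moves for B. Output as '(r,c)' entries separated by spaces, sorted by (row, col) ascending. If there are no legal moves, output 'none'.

(1,1): flips 1 -> legal
(1,2): flips 1 -> legal
(1,3): flips 1 -> legal
(1,4): flips 1 -> legal
(1,5): flips 1 -> legal
(2,1): no bracket -> illegal
(2,5): no bracket -> illegal
(3,1): no bracket -> illegal
(3,4): no bracket -> illegal
(3,5): no bracket -> illegal

Answer: (1,1) (1,2) (1,3) (1,4) (1,5)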